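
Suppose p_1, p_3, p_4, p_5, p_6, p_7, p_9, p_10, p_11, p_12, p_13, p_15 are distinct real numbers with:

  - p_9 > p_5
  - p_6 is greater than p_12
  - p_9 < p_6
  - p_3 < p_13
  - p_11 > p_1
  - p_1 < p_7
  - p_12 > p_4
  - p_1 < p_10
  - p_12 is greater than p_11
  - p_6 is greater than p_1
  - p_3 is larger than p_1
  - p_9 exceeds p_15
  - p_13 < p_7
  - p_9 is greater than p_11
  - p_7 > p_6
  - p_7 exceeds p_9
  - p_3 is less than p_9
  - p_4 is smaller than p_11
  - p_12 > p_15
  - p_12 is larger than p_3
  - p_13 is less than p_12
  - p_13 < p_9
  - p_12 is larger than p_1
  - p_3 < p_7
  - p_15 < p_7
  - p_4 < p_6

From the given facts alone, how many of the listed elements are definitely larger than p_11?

The elements the relations force above p_11 are p_12, p_9, p_6, p_7 — no chain reaches any other.
That is 4.

4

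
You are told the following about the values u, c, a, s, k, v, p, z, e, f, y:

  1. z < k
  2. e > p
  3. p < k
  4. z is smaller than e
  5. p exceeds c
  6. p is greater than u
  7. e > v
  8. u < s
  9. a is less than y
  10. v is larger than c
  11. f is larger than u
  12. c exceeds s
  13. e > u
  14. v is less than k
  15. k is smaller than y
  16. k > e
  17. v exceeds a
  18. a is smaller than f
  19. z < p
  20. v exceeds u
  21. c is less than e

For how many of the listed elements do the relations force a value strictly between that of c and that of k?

Chaining upward from c reaches: v, p, e, y.
Chaining downward from k reaches: u, a, s, z, v, p, e.
Strictly between c and k are those in both lists: v, p, e — 3 elements.

3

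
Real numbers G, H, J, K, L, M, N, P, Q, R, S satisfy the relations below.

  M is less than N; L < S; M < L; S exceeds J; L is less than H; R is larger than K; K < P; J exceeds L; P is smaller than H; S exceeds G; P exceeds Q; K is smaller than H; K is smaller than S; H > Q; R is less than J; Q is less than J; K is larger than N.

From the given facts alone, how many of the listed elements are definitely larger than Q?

4

From Q the given relations immediately reach P, J, H.
From those, S — 4 in total.
No other element is forced above Q by the given relations, so the count is 4.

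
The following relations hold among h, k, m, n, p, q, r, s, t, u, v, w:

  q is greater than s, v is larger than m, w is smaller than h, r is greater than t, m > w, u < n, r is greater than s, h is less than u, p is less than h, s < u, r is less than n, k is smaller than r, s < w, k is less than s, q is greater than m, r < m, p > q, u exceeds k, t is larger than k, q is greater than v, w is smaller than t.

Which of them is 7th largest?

m

Chaining the given pairs: k < s < w < t < r < m < v < q < p < h < u < n.
Counting 7 from the largest end gives m.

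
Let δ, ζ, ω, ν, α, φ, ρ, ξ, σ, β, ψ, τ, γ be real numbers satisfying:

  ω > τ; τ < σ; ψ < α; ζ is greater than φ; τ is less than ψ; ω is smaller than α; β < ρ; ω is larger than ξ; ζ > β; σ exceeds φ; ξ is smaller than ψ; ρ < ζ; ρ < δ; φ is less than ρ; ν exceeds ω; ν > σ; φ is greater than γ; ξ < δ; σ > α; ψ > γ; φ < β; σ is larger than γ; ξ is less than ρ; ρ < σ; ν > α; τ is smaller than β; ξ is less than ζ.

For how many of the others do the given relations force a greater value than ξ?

8

From ξ the given relations immediately reach ψ, ρ, ω, δ, ζ.
From those, α, σ, ν — 8 in total.
Nothing else is reachable above ξ; 8 in all.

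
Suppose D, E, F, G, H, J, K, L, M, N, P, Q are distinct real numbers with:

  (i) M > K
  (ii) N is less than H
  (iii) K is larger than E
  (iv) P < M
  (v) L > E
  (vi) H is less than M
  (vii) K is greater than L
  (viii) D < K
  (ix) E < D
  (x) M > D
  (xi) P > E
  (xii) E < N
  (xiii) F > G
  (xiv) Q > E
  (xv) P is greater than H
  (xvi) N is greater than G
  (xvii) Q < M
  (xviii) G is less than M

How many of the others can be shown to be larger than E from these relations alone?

8

Directly above E: L, D, N, P, K, Q.
One step further: H, M (8 so far).
Nothing else is reachable above E; 8 in all.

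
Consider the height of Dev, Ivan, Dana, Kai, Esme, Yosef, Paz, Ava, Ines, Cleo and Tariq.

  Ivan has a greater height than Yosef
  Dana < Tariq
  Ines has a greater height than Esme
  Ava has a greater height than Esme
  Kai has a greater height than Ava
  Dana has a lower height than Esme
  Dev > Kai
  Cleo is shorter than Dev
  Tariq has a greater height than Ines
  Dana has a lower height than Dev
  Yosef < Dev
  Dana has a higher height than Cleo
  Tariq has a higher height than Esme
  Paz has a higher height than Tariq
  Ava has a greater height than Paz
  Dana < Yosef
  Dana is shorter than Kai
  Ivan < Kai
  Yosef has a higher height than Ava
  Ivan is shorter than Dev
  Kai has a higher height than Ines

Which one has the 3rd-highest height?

Piecing the relations together gives one ordering: Cleo < Dana < Esme < Ines < Tariq < Paz < Ava < Yosef < Ivan < Kai < Dev.
Counting 3 from the largest end gives Ivan.

Ivan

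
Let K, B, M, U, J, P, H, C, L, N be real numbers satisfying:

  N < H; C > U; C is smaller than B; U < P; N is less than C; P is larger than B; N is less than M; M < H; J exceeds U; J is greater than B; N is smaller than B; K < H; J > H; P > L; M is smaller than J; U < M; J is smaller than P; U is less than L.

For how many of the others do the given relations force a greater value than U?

The elements the relations force above U are L, C, M, H, B, J, P — no chain reaches any other.
That is 7.

7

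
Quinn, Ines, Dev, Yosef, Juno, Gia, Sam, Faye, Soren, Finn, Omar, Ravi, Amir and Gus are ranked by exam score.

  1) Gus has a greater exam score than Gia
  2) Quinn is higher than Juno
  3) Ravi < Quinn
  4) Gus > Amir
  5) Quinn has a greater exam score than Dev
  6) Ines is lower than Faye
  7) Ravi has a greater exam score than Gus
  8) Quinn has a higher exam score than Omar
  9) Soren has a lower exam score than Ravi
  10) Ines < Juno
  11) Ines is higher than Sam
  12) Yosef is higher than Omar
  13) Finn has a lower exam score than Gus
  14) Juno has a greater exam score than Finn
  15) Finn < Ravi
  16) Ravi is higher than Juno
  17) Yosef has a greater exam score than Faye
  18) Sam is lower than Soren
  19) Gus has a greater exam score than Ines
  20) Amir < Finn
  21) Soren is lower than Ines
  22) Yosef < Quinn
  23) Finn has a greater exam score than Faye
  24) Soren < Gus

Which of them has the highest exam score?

Quinn

Chaining downward from Quinn: directly below it, Omar, Dev, Yosef, Juno, Ravi; then Soren, Ines, Faye, Finn, Gus; then Gia, Amir, Sam.
That covers every other element, and nothing is given above Quinn, so Quinn is the highest exam score.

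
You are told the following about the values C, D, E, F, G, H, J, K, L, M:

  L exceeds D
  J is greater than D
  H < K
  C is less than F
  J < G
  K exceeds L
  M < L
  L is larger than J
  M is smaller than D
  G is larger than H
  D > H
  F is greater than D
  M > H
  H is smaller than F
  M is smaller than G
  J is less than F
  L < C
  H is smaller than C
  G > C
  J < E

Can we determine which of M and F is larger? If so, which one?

F

M < D and D < J give M < J.
Then J < L extends the chain to L.
With L < C: M < D < J < L < C.
With C < F: M < D < J < L < C < F.
So F is larger.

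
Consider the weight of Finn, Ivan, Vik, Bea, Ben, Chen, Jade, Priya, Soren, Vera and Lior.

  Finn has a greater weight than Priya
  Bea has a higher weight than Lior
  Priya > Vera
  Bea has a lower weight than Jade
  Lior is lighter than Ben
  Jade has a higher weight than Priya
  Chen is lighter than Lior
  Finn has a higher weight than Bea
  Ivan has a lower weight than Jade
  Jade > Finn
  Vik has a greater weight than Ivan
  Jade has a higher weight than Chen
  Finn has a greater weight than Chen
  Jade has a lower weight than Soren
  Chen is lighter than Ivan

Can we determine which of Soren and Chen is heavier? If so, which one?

Soren

Link the given pairs in sequence: Chen < Lior; Lior < Bea; Bea < Finn; Finn < Jade; Jade < Soren.
Chaining these gives Chen < Lior < Bea < Finn < Jade < Soren.
So Soren is heavier.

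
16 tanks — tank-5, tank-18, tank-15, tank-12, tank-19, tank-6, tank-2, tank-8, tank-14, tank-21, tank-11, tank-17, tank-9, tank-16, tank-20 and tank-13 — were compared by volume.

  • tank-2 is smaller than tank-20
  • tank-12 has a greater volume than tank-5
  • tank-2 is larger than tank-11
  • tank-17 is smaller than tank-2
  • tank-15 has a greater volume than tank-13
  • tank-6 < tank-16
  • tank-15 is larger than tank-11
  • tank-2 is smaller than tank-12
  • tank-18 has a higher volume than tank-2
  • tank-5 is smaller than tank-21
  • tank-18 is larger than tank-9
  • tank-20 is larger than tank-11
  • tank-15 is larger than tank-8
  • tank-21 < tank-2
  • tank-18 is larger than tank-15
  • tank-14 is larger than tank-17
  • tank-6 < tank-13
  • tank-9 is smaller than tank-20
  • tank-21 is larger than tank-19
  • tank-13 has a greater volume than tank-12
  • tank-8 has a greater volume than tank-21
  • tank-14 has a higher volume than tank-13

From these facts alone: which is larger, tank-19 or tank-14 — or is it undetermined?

Following the relations from tank-19: tank-19 < tank-21 < tank-2 < tank-12 < tank-13 < tank-14.
So tank-14 is larger.

tank-14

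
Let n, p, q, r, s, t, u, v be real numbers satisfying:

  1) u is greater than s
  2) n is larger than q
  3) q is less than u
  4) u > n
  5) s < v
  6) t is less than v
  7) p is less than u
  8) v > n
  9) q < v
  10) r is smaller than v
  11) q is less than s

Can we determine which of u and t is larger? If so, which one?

Following every chain through t: above t we get v.
u is not reached, and no chain runs the other way from u to t.
So the given relations leave the order of t and u undetermined.

undetermined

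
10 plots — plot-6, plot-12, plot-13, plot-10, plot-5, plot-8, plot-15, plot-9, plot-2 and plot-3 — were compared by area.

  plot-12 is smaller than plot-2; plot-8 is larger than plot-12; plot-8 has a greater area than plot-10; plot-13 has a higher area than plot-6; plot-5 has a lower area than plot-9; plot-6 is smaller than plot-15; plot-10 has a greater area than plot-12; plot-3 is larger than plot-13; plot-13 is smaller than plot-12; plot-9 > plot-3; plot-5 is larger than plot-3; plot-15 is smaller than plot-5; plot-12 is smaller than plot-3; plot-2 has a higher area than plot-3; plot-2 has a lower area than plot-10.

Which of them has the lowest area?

Chaining upward from plot-6: directly above it, plot-13, plot-15; then plot-12, plot-3, plot-5; then plot-2, plot-10, plot-8, plot-9.
That covers every other element, and nothing is given below plot-6, so plot-6 is the lowest area.

plot-6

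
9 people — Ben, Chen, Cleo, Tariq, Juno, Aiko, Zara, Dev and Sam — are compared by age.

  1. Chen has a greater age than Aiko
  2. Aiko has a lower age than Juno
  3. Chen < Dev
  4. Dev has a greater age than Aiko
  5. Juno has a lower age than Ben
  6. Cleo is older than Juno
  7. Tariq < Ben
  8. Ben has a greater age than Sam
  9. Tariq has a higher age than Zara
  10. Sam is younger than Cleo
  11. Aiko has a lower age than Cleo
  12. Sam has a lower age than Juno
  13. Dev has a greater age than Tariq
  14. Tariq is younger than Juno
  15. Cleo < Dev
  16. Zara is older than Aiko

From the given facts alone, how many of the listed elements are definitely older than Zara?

The elements the relations force above Zara are Tariq, Juno, Cleo, Dev, Ben — no chain reaches any other.
That is 5.

5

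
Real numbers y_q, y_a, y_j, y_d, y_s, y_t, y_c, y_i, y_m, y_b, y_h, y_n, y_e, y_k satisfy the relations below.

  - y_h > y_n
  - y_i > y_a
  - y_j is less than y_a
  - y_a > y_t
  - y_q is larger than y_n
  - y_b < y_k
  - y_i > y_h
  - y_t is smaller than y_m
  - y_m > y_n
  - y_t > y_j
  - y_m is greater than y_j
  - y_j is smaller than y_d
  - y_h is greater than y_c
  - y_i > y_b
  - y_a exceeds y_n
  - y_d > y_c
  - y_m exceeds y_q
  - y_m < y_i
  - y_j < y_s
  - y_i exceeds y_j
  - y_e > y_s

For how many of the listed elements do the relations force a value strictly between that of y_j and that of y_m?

1

The relations place y_j below y_m. An element lies strictly between them when it is forced above y_j and also forced below y_m.
Above y_j: {y_t, y_s, y_d, y_e, y_a, y_i}. Below y_m: {y_n, y_t, y_q}.
Intersection: {y_t} — 1.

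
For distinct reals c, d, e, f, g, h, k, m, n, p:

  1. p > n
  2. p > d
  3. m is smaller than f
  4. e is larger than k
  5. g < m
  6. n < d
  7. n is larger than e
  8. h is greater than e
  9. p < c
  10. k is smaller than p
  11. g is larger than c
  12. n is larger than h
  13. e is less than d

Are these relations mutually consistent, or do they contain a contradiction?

consistent

Every relation is compatible with k < e < h < n < d < p < c < g < m < f; the set is consistent.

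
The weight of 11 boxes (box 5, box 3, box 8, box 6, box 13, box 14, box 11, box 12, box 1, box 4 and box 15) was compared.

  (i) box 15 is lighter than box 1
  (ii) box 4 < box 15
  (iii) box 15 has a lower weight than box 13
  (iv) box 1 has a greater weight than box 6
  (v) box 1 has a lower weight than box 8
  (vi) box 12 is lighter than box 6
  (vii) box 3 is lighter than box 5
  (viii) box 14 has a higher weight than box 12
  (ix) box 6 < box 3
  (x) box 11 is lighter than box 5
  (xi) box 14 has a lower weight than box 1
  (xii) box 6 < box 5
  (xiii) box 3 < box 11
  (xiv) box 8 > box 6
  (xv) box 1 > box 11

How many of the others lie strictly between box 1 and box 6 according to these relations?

Chaining upward from box 6 reaches: box 3, box 11, box 8, box 5.
Chaining downward from box 1 reaches: box 12, box 4, box 14, box 15, box 3, box 11.
Strictly between box 6 and box 1 are those in both lists: box 3, box 11 — 2 elements.

2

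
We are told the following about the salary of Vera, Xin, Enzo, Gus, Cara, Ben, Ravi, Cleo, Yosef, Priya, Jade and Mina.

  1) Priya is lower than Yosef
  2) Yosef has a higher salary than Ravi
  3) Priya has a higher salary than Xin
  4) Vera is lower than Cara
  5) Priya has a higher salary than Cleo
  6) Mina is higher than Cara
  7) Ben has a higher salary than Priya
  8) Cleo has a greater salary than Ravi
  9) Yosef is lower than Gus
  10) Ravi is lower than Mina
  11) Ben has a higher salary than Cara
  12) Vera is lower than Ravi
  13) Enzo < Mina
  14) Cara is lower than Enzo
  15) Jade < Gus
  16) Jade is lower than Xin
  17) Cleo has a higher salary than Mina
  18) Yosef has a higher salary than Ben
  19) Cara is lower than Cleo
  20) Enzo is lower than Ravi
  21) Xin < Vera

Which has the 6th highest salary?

Mina

Piecing the relations together gives one ordering: Jade < Xin < Vera < Cara < Enzo < Ravi < Mina < Cleo < Priya < Ben < Yosef < Gus.
The 6th largest is Mina.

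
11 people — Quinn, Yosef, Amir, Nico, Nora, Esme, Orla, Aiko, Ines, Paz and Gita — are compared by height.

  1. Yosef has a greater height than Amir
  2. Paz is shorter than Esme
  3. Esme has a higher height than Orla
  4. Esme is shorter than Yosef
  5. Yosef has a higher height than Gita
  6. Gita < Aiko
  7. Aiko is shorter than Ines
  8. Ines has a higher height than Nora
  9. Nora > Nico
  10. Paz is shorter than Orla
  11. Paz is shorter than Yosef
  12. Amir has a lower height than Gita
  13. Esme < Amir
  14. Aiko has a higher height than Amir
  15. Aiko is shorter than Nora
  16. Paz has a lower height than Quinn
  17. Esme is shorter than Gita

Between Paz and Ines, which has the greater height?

Ines

Chaining the given relations: Paz < Orla < Esme < Amir < Gita < Aiko < Nora < Ines.
So Paz < Ines; Ines is the taller of the two.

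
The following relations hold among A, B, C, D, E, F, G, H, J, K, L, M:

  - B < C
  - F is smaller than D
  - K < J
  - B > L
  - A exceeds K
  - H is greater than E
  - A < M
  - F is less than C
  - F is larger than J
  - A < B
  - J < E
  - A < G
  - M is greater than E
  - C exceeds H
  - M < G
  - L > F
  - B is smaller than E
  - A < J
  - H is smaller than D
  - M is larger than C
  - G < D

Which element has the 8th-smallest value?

The consecutive relations fix a unique order: K < A < J < F < L < B < E < H < C < M < G < D.
The 8th smallest is H.

H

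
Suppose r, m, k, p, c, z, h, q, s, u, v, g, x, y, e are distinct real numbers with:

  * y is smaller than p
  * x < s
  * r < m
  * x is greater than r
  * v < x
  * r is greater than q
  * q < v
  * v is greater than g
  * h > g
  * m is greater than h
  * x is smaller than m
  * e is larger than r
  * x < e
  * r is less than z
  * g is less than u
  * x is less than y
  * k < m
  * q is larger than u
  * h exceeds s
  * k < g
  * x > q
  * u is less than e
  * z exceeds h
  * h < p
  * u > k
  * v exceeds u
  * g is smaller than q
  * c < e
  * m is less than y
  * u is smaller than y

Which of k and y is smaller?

k

Chaining the given relations: k < g < u < q < v < x < s < h < m < y.
So k < y; k is the smaller of the two.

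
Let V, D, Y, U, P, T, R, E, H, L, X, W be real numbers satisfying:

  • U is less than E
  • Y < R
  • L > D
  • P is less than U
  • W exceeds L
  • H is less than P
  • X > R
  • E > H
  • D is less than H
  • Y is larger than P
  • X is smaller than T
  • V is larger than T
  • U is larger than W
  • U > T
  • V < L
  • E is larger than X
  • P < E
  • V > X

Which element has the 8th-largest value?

R

Chaining the given pairs: D < H < P < Y < R < X < T < V < L < W < U < E.
The 8th largest is R.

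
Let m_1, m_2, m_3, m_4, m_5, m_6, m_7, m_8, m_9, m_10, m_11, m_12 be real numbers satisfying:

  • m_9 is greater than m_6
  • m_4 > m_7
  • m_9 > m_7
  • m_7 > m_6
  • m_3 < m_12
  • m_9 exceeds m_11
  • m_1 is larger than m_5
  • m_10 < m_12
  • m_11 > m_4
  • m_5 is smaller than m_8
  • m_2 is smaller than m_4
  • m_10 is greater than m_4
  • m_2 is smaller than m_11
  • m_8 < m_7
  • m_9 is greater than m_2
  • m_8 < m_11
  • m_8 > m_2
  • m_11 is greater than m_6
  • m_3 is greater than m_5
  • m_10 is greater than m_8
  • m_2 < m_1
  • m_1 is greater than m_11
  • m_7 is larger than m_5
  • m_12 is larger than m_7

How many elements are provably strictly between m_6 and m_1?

3

Chaining upward from m_6 reaches: m_7, m_4, m_10, m_11, m_9, m_12.
Chaining downward from m_1 reaches: m_2, m_5, m_8, m_7, m_4, m_11.
Strictly between m_6 and m_1 are those in both lists: m_7, m_4, m_11 — 3 elements.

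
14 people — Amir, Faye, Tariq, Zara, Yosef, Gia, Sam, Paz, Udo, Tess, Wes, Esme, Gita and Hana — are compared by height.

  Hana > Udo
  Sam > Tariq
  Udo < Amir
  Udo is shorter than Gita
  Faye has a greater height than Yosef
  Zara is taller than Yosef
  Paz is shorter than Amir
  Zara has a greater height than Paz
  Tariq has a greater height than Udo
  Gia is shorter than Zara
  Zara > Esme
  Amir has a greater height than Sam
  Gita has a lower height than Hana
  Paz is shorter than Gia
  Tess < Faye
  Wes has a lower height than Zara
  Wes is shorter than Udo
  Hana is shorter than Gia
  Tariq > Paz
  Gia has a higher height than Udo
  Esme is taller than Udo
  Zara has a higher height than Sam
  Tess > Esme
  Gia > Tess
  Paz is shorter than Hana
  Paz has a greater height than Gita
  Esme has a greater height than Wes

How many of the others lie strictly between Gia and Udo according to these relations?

5

Chaining upward from Udo reaches: Esme, Gita, Paz, Tariq, Tess, Hana, Sam, Faye, Amir, Zara.
Chaining downward from Gia reaches: Wes, Esme, Gita, Paz, Tess, Hana.
Strictly between Udo and Gia are those in both lists: Esme, Gita, Paz, Tess, Hana — 5 elements.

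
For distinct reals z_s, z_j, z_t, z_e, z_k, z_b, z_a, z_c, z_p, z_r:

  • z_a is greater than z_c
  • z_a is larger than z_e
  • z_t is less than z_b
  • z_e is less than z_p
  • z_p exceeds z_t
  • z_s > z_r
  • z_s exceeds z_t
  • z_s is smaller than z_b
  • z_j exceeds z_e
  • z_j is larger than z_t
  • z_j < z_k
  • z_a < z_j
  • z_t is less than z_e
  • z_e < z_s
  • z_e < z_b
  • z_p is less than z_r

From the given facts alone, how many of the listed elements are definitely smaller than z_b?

5

From z_b the given relations immediately reach z_t, z_e, z_s.
From those, z_r — 4 in total.
From those, z_p — 5 in total.
No other element is forced below z_b by the given relations, so the count is 5.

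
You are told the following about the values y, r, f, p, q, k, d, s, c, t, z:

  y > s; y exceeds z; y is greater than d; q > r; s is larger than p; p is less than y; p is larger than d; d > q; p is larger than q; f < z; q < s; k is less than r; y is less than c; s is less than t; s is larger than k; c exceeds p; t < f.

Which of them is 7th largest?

Piecing the relations together gives one ordering: k < r < q < d < p < s < t < f < z < y < c.
The 7th largest is p.

p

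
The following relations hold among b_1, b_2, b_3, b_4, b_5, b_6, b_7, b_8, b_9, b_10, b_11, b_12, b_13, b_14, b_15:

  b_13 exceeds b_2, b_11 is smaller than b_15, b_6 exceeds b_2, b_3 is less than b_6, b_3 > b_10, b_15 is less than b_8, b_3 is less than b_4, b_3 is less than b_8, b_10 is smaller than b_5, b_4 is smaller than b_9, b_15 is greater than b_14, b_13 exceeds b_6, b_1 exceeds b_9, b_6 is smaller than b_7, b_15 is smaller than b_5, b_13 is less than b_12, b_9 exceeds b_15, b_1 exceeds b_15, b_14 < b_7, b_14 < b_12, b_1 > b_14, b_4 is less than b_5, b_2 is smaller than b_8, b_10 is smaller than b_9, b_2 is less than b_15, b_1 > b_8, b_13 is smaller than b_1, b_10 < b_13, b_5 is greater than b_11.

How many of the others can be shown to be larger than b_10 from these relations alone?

10

The elements the relations force above b_10 are b_3, b_6, b_13, b_4, b_8, b_12, b_5, b_9, b_7, b_1 — no chain reaches any other.
That is 10.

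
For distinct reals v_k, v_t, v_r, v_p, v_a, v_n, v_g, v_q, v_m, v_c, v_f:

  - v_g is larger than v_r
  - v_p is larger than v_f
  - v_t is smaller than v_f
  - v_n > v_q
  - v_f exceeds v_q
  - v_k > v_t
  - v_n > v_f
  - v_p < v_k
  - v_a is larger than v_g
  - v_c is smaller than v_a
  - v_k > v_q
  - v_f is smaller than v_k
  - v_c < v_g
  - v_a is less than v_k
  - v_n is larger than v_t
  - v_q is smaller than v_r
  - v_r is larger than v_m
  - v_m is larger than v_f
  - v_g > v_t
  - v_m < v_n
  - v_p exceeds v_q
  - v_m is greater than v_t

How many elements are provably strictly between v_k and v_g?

1

The relations place v_g below v_k. An element lies strictly between them when it is forced above v_g and also forced below v_k.
Above v_g: {v_a}. Below v_k: {v_q, v_t, v_f, v_c, v_m, v_r, v_p, v_a}.
Intersection: {v_a} — 1.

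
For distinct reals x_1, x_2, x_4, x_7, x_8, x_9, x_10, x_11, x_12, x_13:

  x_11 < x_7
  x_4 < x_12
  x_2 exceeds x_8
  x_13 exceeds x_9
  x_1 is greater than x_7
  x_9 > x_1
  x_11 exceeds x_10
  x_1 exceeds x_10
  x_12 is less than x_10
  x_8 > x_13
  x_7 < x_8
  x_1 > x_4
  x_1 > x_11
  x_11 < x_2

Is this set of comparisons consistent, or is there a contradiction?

The single ordering x_4 < x_12 < x_10 < x_11 < x_7 < x_1 < x_9 < x_13 < x_8 < x_2 satisfies every listed relation, so no contradiction arises.

consistent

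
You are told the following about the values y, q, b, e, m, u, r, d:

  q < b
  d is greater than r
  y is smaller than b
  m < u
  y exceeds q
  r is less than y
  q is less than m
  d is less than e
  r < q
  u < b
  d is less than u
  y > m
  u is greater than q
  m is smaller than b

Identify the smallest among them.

Chaining upward from r: directly above it, q, d, y; then m, u, e, b.
That covers every other element, and nothing is given below r, so r is the smallest.

r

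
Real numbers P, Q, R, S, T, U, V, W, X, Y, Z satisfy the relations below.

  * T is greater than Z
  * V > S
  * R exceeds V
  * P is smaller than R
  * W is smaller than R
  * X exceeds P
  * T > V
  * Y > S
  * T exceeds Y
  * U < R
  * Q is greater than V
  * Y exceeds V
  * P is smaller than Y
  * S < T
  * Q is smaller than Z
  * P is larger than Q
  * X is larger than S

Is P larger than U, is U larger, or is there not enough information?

Following every chain through U: above U we get R.
P is not reached, and no chain runs the other way from P to U.
So the given relations leave the order of U and P undetermined.

undetermined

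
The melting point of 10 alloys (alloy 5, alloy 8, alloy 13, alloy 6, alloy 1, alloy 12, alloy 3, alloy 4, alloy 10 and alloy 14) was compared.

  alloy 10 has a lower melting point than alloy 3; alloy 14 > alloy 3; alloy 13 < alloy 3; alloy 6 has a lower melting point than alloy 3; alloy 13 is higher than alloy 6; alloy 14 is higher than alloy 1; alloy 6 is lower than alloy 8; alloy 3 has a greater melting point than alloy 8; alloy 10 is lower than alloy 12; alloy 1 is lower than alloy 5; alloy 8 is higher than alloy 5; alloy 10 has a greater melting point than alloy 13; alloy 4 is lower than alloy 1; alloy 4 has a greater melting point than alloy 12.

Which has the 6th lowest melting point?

Chaining the given pairs: alloy 6 < alloy 13 < alloy 10 < alloy 12 < alloy 4 < alloy 1 < alloy 5 < alloy 8 < alloy 3 < alloy 14.
Counting 6 from the smallest end gives alloy 1.

alloy 1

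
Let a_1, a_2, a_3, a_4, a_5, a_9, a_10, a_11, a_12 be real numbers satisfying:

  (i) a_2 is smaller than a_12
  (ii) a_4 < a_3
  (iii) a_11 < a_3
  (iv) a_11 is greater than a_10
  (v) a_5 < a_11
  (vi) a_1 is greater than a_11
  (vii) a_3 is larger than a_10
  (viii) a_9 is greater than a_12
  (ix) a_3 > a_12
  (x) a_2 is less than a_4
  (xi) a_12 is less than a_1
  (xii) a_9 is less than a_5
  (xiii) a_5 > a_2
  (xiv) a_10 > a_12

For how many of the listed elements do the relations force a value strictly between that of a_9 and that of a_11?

1

The relations place a_9 below a_11. An element lies strictly between them when it is forced above a_9 and also forced below a_11.
Above a_9: {a_5, a_1, a_3}. Below a_11: {a_2, a_12, a_5, a_10}.
Intersection: {a_5} — 1.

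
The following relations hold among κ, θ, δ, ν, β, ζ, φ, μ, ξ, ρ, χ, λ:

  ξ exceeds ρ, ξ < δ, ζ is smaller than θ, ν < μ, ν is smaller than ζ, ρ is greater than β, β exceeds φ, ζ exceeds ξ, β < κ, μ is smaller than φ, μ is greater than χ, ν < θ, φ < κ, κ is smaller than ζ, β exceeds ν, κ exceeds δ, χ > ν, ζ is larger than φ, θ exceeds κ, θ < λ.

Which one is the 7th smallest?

ξ

Piecing the relations together gives one ordering: ν < χ < μ < φ < β < ρ < ξ < δ < κ < ζ < θ < λ.
The 7th smallest is ξ.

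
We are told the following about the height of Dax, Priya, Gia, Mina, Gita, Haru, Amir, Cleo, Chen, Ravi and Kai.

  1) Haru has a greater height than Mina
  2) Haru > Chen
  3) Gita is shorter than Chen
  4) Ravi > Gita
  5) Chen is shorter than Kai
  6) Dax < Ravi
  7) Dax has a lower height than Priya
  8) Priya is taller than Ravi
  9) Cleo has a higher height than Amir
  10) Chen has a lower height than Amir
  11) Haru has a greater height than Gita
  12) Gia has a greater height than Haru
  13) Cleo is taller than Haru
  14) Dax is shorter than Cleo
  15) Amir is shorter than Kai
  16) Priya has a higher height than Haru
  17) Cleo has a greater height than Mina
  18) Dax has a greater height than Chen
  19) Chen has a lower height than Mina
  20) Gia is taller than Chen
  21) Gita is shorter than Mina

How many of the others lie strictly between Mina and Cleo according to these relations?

1

Chaining upward from Mina reaches: Haru, Priya, Gia.
Chaining downward from Cleo reaches: Gita, Chen, Amir, Dax, Haru.
Strictly between Mina and Cleo are those in both lists: Haru — 1 element.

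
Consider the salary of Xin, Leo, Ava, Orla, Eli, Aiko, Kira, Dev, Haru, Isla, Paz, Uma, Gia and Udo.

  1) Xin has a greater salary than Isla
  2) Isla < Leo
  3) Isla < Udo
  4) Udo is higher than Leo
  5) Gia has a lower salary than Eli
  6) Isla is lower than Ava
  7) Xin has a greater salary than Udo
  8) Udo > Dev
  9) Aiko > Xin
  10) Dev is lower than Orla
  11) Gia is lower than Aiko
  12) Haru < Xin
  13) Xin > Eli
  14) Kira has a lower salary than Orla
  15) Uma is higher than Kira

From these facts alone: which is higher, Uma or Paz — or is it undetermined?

Following every chain through Paz: nothing is chained to Paz.
Uma is not reached, and no chain runs the other way from Uma to Paz.
So the given relations leave the order of Paz and Uma undetermined.

undetermined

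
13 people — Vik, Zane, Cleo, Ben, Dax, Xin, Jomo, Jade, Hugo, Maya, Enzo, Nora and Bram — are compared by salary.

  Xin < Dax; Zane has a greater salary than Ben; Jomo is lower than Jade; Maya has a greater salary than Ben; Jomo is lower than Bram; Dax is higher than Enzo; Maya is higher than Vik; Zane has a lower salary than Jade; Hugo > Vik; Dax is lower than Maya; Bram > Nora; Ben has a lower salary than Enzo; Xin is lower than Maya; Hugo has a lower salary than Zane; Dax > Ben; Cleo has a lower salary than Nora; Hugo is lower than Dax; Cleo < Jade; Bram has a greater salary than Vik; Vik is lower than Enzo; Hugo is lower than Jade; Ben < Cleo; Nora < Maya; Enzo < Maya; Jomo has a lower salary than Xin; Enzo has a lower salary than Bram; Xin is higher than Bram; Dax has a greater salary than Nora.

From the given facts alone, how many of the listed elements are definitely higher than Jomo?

5

Directly above Jomo: Bram, Xin, Jade.
One step further: Dax, Maya (5 so far).
Nothing else is reachable above Jomo; 5 in all.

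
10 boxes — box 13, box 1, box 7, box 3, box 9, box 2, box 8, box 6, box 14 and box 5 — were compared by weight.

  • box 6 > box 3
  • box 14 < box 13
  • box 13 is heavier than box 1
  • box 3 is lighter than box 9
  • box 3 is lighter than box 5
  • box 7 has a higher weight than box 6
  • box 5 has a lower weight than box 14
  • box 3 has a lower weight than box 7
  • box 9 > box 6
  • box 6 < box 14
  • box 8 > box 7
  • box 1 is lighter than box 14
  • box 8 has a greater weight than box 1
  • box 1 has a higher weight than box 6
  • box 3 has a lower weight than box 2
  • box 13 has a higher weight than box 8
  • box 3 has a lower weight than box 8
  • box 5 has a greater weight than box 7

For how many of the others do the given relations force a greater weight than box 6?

Directly above box 6: box 1, box 7, box 9, box 14.
One step further: box 8, box 5, box 13 (7 so far).
No other element is forced above box 6 by the given relations, so the count is 7.

7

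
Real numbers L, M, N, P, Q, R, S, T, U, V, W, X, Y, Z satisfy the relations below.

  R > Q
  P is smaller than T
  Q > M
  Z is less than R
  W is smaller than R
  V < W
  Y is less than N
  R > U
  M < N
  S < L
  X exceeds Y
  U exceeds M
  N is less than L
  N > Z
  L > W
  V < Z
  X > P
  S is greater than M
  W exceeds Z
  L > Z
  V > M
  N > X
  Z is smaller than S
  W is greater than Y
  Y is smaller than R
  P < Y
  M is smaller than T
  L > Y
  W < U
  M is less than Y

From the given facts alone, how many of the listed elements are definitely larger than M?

12

From M the given relations immediately reach T, Q, V, Y, N, U, S.
From those, Z, W, X, R, L — 12 in total.
No other element is forced above M by the given relations, so the count is 12.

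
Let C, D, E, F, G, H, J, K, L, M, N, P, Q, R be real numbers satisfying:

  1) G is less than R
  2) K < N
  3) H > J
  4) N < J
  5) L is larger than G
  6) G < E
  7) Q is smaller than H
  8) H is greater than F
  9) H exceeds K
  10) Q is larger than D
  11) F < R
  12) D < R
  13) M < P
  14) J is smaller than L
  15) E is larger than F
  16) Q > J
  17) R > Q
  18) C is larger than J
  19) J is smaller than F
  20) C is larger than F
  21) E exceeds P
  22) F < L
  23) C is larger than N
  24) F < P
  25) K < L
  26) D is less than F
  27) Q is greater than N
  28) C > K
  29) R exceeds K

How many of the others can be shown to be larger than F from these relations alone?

Directly above F: P, L, R, H, C, E.
No other element is forced above F by the given relations, so the count is 6.

6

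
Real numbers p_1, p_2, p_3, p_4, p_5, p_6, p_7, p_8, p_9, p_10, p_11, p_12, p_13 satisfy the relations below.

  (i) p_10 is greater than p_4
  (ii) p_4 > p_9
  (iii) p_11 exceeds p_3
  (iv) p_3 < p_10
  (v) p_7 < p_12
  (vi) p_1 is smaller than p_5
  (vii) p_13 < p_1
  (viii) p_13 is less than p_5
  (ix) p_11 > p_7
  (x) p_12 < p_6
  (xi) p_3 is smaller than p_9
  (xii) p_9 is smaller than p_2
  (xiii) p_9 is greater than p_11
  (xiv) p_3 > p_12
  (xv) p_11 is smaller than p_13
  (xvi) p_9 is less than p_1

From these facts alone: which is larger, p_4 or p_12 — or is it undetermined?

p_4

The relevant relations are p_12 < p_3; p_3 < p_11; p_11 < p_9; p_9 < p_4.
Together: p_12 < p_3 < p_11 < p_9 < p_4.
So p_4 is larger.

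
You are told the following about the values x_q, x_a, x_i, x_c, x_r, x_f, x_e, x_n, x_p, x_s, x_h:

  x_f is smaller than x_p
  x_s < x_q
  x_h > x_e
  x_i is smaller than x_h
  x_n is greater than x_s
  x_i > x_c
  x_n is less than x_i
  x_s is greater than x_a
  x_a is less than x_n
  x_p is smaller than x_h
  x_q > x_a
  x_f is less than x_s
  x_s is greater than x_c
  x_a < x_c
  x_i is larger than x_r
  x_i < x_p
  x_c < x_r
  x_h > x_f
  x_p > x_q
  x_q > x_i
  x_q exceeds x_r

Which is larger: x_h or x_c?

x_h

x_c < x_s and x_s < x_n give x_c < x_n.
Then x_n < x_i extends the chain to x_i.
Then x_i < x_q extends the chain to x_q.
Then x_q < x_p extends the chain to x_p.
With x_p < x_h: x_c < x_s < x_n < x_i < x_q < x_p < x_h.
So x_c < x_h; x_h is the larger of the two.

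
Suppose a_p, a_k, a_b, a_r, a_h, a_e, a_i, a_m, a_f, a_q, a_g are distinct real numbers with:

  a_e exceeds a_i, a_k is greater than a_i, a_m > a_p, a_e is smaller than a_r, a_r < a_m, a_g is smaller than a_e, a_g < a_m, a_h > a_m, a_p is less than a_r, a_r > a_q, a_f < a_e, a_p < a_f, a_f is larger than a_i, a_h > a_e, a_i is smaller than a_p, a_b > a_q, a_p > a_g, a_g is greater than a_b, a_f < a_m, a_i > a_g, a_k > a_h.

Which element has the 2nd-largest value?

Chaining the given pairs: a_q < a_b < a_g < a_i < a_p < a_f < a_e < a_r < a_m < a_h < a_k.
The 2nd largest is a_h.

a_h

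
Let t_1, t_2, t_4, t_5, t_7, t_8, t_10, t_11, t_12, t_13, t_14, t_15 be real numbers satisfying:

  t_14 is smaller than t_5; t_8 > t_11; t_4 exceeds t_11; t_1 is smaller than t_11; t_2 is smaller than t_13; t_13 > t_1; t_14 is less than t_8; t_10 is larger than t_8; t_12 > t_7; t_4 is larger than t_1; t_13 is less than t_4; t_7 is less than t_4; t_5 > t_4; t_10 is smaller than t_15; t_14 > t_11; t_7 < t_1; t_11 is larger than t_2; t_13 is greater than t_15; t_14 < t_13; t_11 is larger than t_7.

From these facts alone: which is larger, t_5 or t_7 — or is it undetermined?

The relevant relations are t_7 < t_1; t_1 < t_11; t_11 < t_14; t_14 < t_8; t_8 < t_10; t_10 < t_15; t_15 < t_13; t_13 < t_4; t_4 < t_5.
Together: t_7 < t_1 < t_11 < t_14 < t_8 < t_10 < t_15 < t_13 < t_4 < t_5.
So t_5 is larger.

t_5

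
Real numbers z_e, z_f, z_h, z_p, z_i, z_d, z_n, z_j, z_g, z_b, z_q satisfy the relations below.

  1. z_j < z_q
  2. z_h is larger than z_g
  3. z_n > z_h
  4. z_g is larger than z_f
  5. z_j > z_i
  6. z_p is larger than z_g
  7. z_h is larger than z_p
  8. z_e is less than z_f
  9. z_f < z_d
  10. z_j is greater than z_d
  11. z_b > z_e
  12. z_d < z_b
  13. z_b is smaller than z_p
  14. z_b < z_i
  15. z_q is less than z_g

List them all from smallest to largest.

Nothing is placed below z_e, so it is least; from there z_e < z_f; z_f < z_d; z_d < z_b; z_b < z_i; z_i < z_j; z_j < z_q; z_q < z_g; z_g < z_p; z_p < z_h; z_h < z_n, each given directly.

z_e < z_f < z_d < z_b < z_i < z_j < z_q < z_g < z_p < z_h < z_n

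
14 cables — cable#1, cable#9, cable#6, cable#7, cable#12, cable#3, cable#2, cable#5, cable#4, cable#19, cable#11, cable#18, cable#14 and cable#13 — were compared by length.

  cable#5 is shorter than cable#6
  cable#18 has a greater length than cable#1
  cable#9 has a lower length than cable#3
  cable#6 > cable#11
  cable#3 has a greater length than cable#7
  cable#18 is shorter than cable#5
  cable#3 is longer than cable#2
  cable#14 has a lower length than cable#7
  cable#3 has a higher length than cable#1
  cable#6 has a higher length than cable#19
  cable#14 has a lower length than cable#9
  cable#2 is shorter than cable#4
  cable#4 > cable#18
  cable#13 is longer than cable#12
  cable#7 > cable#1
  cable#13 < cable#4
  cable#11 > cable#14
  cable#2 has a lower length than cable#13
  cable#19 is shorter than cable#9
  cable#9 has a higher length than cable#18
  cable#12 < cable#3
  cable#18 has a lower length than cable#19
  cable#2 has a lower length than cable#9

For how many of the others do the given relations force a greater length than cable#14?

5

From cable#14 the given relations immediately reach cable#11, cable#7, cable#9.
From those, cable#3, cable#6 — 5 in total.
Nothing else is reachable above cable#14; 5 in all.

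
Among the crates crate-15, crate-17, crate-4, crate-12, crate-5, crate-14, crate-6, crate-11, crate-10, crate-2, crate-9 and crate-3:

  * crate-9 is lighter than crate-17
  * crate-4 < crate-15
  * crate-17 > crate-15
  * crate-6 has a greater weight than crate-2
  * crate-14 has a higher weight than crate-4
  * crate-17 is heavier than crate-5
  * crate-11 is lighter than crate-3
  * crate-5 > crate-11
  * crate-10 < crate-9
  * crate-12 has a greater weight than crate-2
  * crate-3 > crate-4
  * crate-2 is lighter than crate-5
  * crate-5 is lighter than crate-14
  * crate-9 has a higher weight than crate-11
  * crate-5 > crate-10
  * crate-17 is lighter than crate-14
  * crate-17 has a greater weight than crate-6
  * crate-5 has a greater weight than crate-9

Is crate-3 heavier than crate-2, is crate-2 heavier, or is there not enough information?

undetermined

Following every chain through crate-2: above crate-2 we get crate-12, crate-5, crate-6, crate-17, crate-14.
crate-3 is not reached, and no chain runs the other way from crate-3 to crate-2.
So the given relations leave the order of crate-2 and crate-3 undetermined.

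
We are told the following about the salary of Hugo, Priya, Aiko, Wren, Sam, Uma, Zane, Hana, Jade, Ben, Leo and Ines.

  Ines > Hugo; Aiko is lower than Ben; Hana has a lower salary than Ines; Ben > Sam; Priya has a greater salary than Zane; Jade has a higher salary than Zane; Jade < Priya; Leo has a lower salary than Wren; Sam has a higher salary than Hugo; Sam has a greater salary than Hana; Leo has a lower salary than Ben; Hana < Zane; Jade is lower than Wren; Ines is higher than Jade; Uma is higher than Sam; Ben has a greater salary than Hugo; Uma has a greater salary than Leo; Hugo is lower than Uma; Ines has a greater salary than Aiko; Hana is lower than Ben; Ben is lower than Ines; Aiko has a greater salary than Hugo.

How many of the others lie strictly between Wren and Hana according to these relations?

The relations place Hana below Wren. An element lies strictly between them when it is forced above Hana and also forced below Wren.
Above Hana: {Sam, Ben, Zane, Jade, Ines, Priya, Uma}. Below Wren: {Leo, Zane, Jade}.
Intersection: {Zane, Jade} — 2.

2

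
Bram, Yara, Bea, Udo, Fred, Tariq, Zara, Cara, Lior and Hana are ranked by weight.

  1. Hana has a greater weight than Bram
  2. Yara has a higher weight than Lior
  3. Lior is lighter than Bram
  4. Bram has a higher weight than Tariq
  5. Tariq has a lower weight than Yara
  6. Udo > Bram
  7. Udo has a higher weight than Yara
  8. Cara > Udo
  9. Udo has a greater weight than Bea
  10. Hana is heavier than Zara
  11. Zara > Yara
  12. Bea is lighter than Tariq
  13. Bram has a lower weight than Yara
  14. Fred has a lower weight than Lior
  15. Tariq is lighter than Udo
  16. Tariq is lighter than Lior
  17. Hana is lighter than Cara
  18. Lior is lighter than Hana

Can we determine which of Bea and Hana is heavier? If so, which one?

Bea < Tariq and Tariq < Lior give Bea < Lior.
With Lior < Bram: Bea < Tariq < Lior < Bram.
With Bram < Yara: Bea < Tariq < Lior < Bram < Yara.
Then Yara < Zara extends the chain to Zara.
Then Zara < Hana extends the chain to Hana.
So Hana is heavier.

Hana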